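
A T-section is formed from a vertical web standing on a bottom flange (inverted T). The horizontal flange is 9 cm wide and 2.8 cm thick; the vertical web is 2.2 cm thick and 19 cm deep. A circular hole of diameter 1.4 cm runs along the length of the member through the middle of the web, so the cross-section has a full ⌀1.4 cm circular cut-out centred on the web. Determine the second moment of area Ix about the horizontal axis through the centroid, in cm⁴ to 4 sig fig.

Ix ≈ 3115 cm⁴

Treat the section as a set of non-overlapping primitives; coordinates are from the bounding-box lower-left.
Flange: 9 × 2.8, A = 25.2 cm², y = 1.4 cm, Ī = 16.464 cm⁴.
Web: 2.2 × 19, A = 41.8 cm², y = 12.3 cm, Ī = 1257.48 cm⁴.
Hole (subtracted): ⌀1.4, A = 1.53938 cm², y = 12.3 cm, Ī = 0.188574 cm⁴.
Centroid: ȳ = ΣA·y / ΣA = 8.10389 cm.
Transfer each piece to the horizontal axis through the centroid using Ī + A·d² with d = y − 8.10389:
  flange: d = -6.70389 cm → contributes +1149.01 cm⁴
  web: d = 4.19611 cm → contributes +1993.47 cm⁴
  hole: d = 4.19611 cm → contributes −27.293 cm⁴
Total I = 3115.18 cm⁴.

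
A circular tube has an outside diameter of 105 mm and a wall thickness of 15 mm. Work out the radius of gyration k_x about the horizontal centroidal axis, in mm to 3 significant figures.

Break the section into simple shapes (no overlaps), measuring from the bottom-left corner of the bounding box.
Outer circle: ⌀105, A = 8 659 mm², y = 52.5 mm, Ī = 5 966 602 mm⁴.
Bore (subtracted): ⌀75, A = 4417.9 mm², y = 52.5 mm, Ī = 1 553 156 mm⁴.
By symmetry the centroid is at mid-height, ȳ = 52.5 mm.
All pieces are centred on the horizontal centroidal axis, so I = ΣĪ (holes subtracted) = 4 413 447 mm⁴.
Radius of gyration: k = √(I/A) = √(4 413 447 / 4241.2) = 32.259 mm.

k_x ≈ 32.3 mm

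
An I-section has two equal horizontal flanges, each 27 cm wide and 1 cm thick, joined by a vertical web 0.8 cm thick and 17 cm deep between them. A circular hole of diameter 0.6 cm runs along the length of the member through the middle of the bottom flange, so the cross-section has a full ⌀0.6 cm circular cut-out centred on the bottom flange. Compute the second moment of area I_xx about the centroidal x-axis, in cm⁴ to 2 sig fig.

I_xx ≈ 4700 cm⁴

Treat the section as a set of non-overlapping primitives; coordinates are from the bounding-box lower-left.
Bottom flange: 27 × 1, A = 27 cm², y = 0.5 cm, Ī = 2.25 cm⁴.
Web: 0.8 × 17, A = 13.6 cm², y = 9.5 cm, Ī = 327.5 cm⁴.
Top flange: 27 × 1, A = 27 cm², y = 18.5 cm, Ī = 2.25 cm⁴.
Hole (subtracted): ⌀0.6, A = 0.2827 cm², y = 0.5 cm, Ī = 0.006362 cm⁴.
Centroid: ȳ = ΣA·y / ΣA = 9.538 cm.
Transfer each piece to the centroidal x-axis using Ī + A·d² with d = y − 9.538:
  bottom flange: d = -9.038 cm → contributes +2 208 cm⁴
  web: d = -0.0378 cm → contributes +327.6 cm⁴
  top flange: d = 8.962 cm → contributes +2 171 cm⁴
  hole: d = -9.038 cm → contributes −23.1 cm⁴
Total I = 4 683 cm⁴.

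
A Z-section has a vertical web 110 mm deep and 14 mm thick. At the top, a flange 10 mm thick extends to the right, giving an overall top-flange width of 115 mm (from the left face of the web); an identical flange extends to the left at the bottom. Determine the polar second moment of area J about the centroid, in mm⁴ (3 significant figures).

Break the section into simple shapes (no overlaps), measuring from the bottom-left corner of the bounding box.
Web: 14 × 110, A = 1 540 mm², y = 55 mm, Ī = 1 552 833 mm⁴.
Top flange (beyond web): 101 × 10, A = 1 010 mm², y = 105 mm, Ī = 8416.7 mm⁴.
Bottom flange (beyond web): 101 × 10, A = 1 010 mm², y = 5 mm, Ī = 8416.7 mm⁴.
Centroid: ȳ = ΣA·y / ΣA = 55 mm.
Transfer each piece to the centroidal x-axis using Ī + A·d² with d = y − 55:
  web: d = 0 mm → contributes +1 552 833 mm⁴
  top flange (beyond web): d = 50 mm → contributes +2 533 417 mm⁴
  bottom flange (beyond web): d = -50 mm → contributes +2 533 417 mm⁴
Total I = 6 619 667 mm⁴.
For the y-axis: x̄ = 108 mm.
Repeating about the centroidal y-axis gives I_y = 8 420 947 mm⁴.
Polar second moment: J = I_x + I_y = 15 040 613 mm⁴.

J ≈ 1.50 × 10⁷ mm⁴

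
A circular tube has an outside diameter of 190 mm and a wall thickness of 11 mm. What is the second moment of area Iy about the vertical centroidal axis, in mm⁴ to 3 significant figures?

Iy ≈ 2.49 × 10⁷ mm⁴

Decompose the section into non-overlapping parts with the origin at the bottom-left of its bounding rectangle.
Outer circle: ⌀190, A = 28 353 mm², x = 95 mm, Ī = 63 971 171 mm⁴.
Bore (subtracted): ⌀168, A = 22 167 mm², x = 95 mm, Ī = 39 102 725 mm⁴.
By symmetry the centroid is at mid-width, x̄ = 95 mm.
All pieces are centred on the vertical centroidal axis, so I = ΣĪ (holes subtracted) = 24 868 446 mm⁴.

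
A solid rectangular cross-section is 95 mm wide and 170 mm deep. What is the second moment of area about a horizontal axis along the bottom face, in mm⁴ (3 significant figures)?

I_base ≈ 1.56 × 10⁸ mm⁴

The section: 95 × 170, A = 16 150 mm², y = 85 mm, Ī = 38 894 583 mm⁴.
Transfer it to the bottom edge using Ī + A·d² with d = y − 0:
  the section: d = 85 mm → contributes +155 578 333 mm⁴
Total I = 155 578 333 mm⁴.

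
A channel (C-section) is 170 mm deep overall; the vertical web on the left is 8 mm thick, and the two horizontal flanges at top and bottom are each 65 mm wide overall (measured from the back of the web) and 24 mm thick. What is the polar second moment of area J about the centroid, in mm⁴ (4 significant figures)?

Decompose the section into non-overlapping parts with the origin at the bottom-left of its bounding rectangle.
Web: 8 × 170, A = 1 360 mm², y = 85 mm, Ī = 3 275 333 mm⁴.
Top flange (beyond web): 57 × 24, A = 1 368 mm², y = 158 mm, Ī = 65 664 mm⁴.
Bottom flange (beyond web): 57 × 24, A = 1 368 mm², y = 12 mm, Ī = 65 664 mm⁴.
By symmetry the centroid is at mid-height, ȳ = 85 mm.
Transfer each piece to the centroidal x-axis using Ī + A·d² with d = y − 85:
  web: d = 0 mm → contributes +3 275 333 mm⁴
  top flange (beyond web): d = 73 mm → contributes +7 355 736 mm⁴
  bottom flange (beyond web): d = -73 mm → contributes +7 355 736 mm⁴
Total I = 17 986 805 mm⁴.
For the y-axis: x̄ = 25.709 mm.
Repeating about the centroidal y-axis gives I_y = 1 707 562 mm⁴.
Polar second moment: J = I_x + I_y = 19 694 368 mm⁴.

J ≈ 1.969 × 10⁷ mm⁴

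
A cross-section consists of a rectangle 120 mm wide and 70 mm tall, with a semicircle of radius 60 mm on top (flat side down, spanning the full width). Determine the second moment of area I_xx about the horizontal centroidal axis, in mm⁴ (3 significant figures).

Break the section into simple shapes (no overlaps), measuring from the bottom-left corner of the bounding box.
Rectangular body: 120 × 70, A = 8 400 mm², y = 35 mm, Ī = 3 430 000 mm⁴.
Semicircular cap: semicircle r = 60, A = 5654.9 mm², y = 95.465 mm, Ī = 1 422 450 mm⁴.
Centroid: ȳ = ΣA·y / ΣA = 59.328 mm.
Transfer each piece to the horizontal centroidal axis using Ī + A·d² with d = y − 59.328:
  rectangular body: d = -24.328 mm → contributes +8 401 365 mm⁴
  semicircular cap: d = 36.137 mm → contributes +8 807 146 mm⁴
Total I = 17 208 511 mm⁴.

I_xx ≈ 1.72 × 10⁷ mm⁴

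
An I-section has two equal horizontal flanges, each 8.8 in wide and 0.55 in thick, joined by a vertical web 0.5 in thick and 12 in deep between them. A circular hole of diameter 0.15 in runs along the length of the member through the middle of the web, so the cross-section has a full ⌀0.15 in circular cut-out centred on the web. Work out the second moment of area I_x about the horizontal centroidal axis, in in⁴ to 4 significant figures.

Break the section into simple shapes (no overlaps), measuring from the bottom-left corner of the bounding box.
Bottom flange: 8.8 × 0.55, A = 4.84 in², y = 0.275 in, Ī = 0.122008 in⁴.
Web: 0.5 × 12, A = 6 in², y = 6.55 in, Ī = 72 in⁴.
Top flange: 8.8 × 0.55, A = 4.84 in², y = 12.825 in, Ī = 0.122008 in⁴.
Hole (subtracted): ⌀0.15, A = 0.0176715 in², y = 6.55 in, Ī = 0.0000248505 in⁴.
By symmetry the centroid is at mid-height, ȳ = 6.55 in.
Transfer each piece to the horizontal centroidal axis using Ī + A·d² with d = y − 6.55:
  bottom flange: d = -6.275 in → contributes +190.7 in⁴
  web: d = 0 in → contributes +72 in⁴
  top flange: d = 6.275 in → contributes +190.7 in⁴
  hole: d = 0 in → contributes −0.0000248505 in⁴
Total I = 453.4 in⁴.

I_x ≈ 453.4 in⁴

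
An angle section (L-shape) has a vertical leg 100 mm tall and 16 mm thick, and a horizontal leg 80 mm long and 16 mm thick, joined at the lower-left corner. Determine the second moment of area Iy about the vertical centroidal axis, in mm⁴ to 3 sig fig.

Iy ≈ 1.38 × 10⁶ mm⁴

Decompose the section into non-overlapping parts with the origin at the bottom-left of its bounding rectangle.
Vertical leg: 16 × 100, A = 1 600 mm², x = 8 mm, Ī = 34 133 mm⁴.
Horizontal leg (remainder): 64 × 16, A = 1 024 mm², x = 48 mm, Ī = 349 525 mm⁴.
Centroid: x̄ = ΣA·x / ΣA = 23.61 mm.
Transfer each piece to the vertical centroidal axis using Ī + A·d² with d = x − 23.61:
  vertical leg: d = -15.61 mm → contributes +423 997 mm⁴
  horizontal leg (remainder): d = 24.39 mm → contributes +958 687 mm⁴
Total I = 1 382 683 mm⁴.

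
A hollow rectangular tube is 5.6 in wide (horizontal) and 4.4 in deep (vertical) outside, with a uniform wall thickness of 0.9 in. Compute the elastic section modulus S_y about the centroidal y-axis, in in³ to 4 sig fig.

Decompose the section into non-overlapping parts with the origin at the bottom-left of its bounding rectangle.
Outer rectangle: 5.6 × 4.4, A = 24.64 in², x = 2.8 in, Ī = 64.3925 in⁴.
Inner void (subtracted): 3.8 × 2.6, A = 9.88 in², x = 2.8 in, Ī = 11.8889 in⁴.
By symmetry the centroid is at mid-width, x̄ = 2.8 in.
All pieces are centred on the centroidal y-axis, so I = ΣĪ (holes subtracted) = 52.5036 in⁴.
Extreme fibre distance c = 2.8 in; S = I/c = 18.7513 in³.

S_y ≈ 18.75 in³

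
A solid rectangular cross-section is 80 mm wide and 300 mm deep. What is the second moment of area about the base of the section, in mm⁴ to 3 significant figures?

The section: 80 × 300, A = 24 000 mm², y = 150 mm, Ī = 180 000 000 mm⁴.
Transfer it to the bottom edge using Ī + A·d² with d = y − 0:
  the section: d = 150 mm → contributes +720 000 000 mm⁴
Total I = 720 000 000 mm⁴.

I_base ≈ 7.20 × 10⁸ mm⁴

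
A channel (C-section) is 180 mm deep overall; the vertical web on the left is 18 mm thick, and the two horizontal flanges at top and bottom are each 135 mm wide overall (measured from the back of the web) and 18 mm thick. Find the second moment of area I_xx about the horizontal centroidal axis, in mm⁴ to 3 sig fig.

I_xx ≈ 3.65 × 10⁷ mm⁴

Decompose the section into non-overlapping parts with the origin at the bottom-left of its bounding rectangle.
Web: 18 × 180, A = 3 240 mm², y = 90 mm, Ī = 8 748 000 mm⁴.
Top flange (beyond web): 117 × 18, A = 2 106 mm², y = 171 mm, Ī = 56 862 mm⁴.
Bottom flange (beyond web): 117 × 18, A = 2 106 mm², y = 9 mm, Ī = 56 862 mm⁴.
By symmetry the centroid is at mid-height, ȳ = 90 mm.
Transfer each piece to the horizontal centroidal axis using Ī + A·d² with d = y − 90:
  web: d = 0 mm → contributes +8 748 000 mm⁴
  top flange (beyond web): d = 81 mm → contributes +13 874 328 mm⁴
  bottom flange (beyond web): d = -81 mm → contributes +13 874 328 mm⁴
Total I = 36 496 656 mm⁴.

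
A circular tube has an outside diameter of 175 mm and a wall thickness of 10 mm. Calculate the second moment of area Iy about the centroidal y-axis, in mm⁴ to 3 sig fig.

Iy ≈ 1.77 × 10⁷ mm⁴

Treat the section as a set of non-overlapping primitives; coordinates are from the bounding-box lower-left.
Outer circle: ⌀175, A = 24 053 mm², x = 87.5 mm, Ī = 46 038 598 mm⁴.
Bore (subtracted): ⌀155, A = 18 869 mm², x = 87.5 mm, Ī = 28 333 269 mm⁴.
By symmetry the centroid is at mid-width, x̄ = 87.5 mm.
All pieces are centred on the centroidal y-axis, so I = ΣĪ (holes subtracted) = 17 705 329 mm⁴.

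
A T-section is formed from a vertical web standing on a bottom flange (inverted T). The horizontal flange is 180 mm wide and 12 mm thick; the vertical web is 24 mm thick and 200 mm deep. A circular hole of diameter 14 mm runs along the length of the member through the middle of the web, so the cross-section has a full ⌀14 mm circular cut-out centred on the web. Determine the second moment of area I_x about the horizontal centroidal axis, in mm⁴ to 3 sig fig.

I_x ≈ 3.26 × 10⁷ mm⁴

Decompose the section into non-overlapping parts with the origin at the bottom-left of its bounding rectangle.
Flange: 180 × 12, A = 2 160 mm², y = 6 mm, Ī = 25 920 mm⁴.
Web: 24 × 200, A = 4 800 mm², y = 112 mm, Ī = 16 000 000 mm⁴.
Hole (subtracted): ⌀14, A = 153.94 mm², y = 112 mm, Ī = 1885.7 mm⁴.
Centroid: ȳ = ΣA·y / ΣA = 78.359 mm.
Transfer each piece to the horizontal centroidal axis using Ī + A·d² with d = y − 78.359:
  flange: d = -72.359 mm → contributes +11 335 427 mm⁴
  web: d = 33.641 mm → contributes +21 432 111 mm⁴
  hole: d = 33.641 mm → contributes −176 096 mm⁴
Total I = 32 591 443 mm⁴.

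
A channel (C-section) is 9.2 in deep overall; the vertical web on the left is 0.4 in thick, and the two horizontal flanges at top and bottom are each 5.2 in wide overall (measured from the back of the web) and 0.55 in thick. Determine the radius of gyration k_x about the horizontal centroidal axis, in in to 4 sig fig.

Treat the section as a set of non-overlapping primitives; coordinates are from the bounding-box lower-left.
Web: 0.4 × 9.2, A = 3.68 in², y = 4.6 in, Ī = 25.9563 in⁴.
Top flange (beyond web): 4.8 × 0.55, A = 2.64 in², y = 8.925 in, Ī = 0.06655 in⁴.
Bottom flange (beyond web): 4.8 × 0.55, A = 2.64 in², y = 0.275 in, Ī = 0.06655 in⁴.
By symmetry the centroid is at mid-height, ȳ = 4.6 in.
Transfer each piece to the horizontal centroidal axis using Ī + A·d² with d = y − 4.6:
  web: d = 0 in → contributes +25.9563 in⁴
  top flange (beyond web): d = 4.325 in → contributes +49.4494 in⁴
  bottom flange (beyond web): d = -4.325 in → contributes +49.4494 in⁴
Total I = 124.855 in⁴.
Radius of gyration: k = √(I/A) = √(124.855 / 8.96) = 3.73292 in.

k_x ≈ 3.733 in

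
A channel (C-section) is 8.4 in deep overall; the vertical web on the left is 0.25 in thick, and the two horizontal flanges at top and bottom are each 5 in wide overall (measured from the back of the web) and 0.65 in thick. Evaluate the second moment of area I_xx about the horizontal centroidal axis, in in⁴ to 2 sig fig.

I_xx ≈ 110 in⁴

Split into non-overlapping primitives; take the origin at the lower-left of the bounding box.
Web: 0.25 × 8.4, A = 2.1 in², y = 4.2 in, Ī = 12.35 in⁴.
Top flange (beyond web): 4.75 × 0.65, A = 3.088 in², y = 8.075 in, Ī = 0.1087 in⁴.
Bottom flange (beyond web): 4.75 × 0.65, A = 3.088 in², y = 0.325 in, Ī = 0.1087 in⁴.
By symmetry the centroid is at mid-height, ȳ = 4.2 in.
Transfer each piece to the horizontal centroidal axis using Ī + A·d² with d = y − 4.2:
  web: d = 0 in → contributes +12.35 in⁴
  top flange (beyond web): d = 3.875 in → contributes +46.47 in⁴
  bottom flange (beyond web): d = -3.875 in → contributes +46.47 in⁴
Total I = 105.3 in⁴.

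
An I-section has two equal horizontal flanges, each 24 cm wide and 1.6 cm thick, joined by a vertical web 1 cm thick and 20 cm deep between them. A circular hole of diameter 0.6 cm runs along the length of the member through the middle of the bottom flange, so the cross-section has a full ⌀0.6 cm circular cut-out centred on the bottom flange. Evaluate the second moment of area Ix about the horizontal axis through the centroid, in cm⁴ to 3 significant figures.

Decompose the section into non-overlapping parts with the origin at the bottom-left of its bounding rectangle.
Bottom flange: 24 × 1.6, A = 38.4 cm², y = 0.8 cm, Ī = 8.192 cm⁴.
Web: 1 × 20, A = 20 cm², y = 11.6 cm, Ī = 666.67 cm⁴.
Top flange: 24 × 1.6, A = 38.4 cm², y = 22.4 cm, Ī = 8.192 cm⁴.
Hole (subtracted): ⌀0.6, A = 0.28274 cm², y = 0.8 cm, Ī = 0.0063617 cm⁴.
Centroid: ȳ = ΣA·y / ΣA = 11.632 cm.
Transfer each piece to the horizontal axis through the centroid using Ī + A·d² with d = y − 11.632:
  bottom flange: d = -10.832 cm → contributes +4513.4 cm⁴
  web: d = -0.031638 cm → contributes +666.69 cm⁴
  top flange: d = 10.768 cm → contributes +4 461 cm⁴
  hole: d = -10.832 cm → contributes −33.179 cm⁴
Total I = 9607.9 cm⁴.

Ix ≈ 9610 cm⁴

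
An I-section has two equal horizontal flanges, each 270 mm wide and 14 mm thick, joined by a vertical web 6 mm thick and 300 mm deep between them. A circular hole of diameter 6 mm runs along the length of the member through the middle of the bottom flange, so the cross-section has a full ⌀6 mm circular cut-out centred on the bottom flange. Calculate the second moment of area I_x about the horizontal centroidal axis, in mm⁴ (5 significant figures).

I_x ≈ 1.9927 × 10⁸ mm⁴

Break the section into simple shapes (no overlaps), measuring from the bottom-left corner of the bounding box.
Bottom flange: 270 × 14, A = 3 780 mm², y = 7 mm, Ī = 61 740 mm⁴.
Web: 6 × 300, A = 1 800 mm², y = 164 mm, Ī = 13 500 000 mm⁴.
Top flange: 270 × 14, A = 3 780 mm², y = 321 mm, Ī = 61 740 mm⁴.
Hole (subtracted): ⌀6, A = 28.27433 mm², y = 7 mm, Ī = 63.61725 mm⁴.
Centroid: ȳ = ΣA·y / ΣA = 164.4757 mm.
Transfer each piece to the horizontal centroidal axis using Ī + A·d² with d = y − 164.4757:
  bottom flange: d = -157.4757 mm → contributes +93 800 429 mm⁴
  web: d = -0.4756966 mm → contributes +13 500 407 mm⁴
  top flange: d = 156.5243 mm → contributes +92 671 202 mm⁴
  hole: d = -157.4757 mm → contributes −701227.4 mm⁴
Total I = 199 270 811 mm⁴.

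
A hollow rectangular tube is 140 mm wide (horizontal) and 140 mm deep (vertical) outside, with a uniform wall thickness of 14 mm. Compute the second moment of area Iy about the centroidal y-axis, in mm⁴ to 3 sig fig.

Split into non-overlapping primitives; take the origin at the lower-left of the bounding box.
Outer rectangle: 140 × 140, A = 19 600 mm², x = 70 mm, Ī = 32 013 333 mm⁴.
Inner void (subtracted): 112 × 112, A = 12 544 mm², x = 70 mm, Ī = 13 112 661 mm⁴.
By symmetry the centroid is at mid-width, x̄ = 70 mm.
All pieces are centred on the centroidal y-axis, so I = ΣĪ (holes subtracted) = 18 900 672 mm⁴.

Iy ≈ 1.89 × 10⁷ mm⁴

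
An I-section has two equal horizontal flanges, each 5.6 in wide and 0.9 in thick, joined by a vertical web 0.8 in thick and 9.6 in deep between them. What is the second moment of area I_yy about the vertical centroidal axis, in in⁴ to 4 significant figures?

Break the section into simple shapes (no overlaps), measuring from the bottom-left corner of the bounding box.
Bottom flange: 5.6 × 0.9, A = 5.04 in², x = 2.8 in, Ī = 13.1712 in⁴.
Web: 0.8 × 9.6, A = 7.68 in², x = 2.8 in, Ī = 0.4096 in⁴.
Top flange: 5.6 × 0.9, A = 5.04 in², x = 2.8 in, Ī = 13.1712 in⁴.
By symmetry the centroid is at mid-width, x̄ = 2.8 in.
All pieces are centred on the vertical centroidal axis, so I = ΣĪ = 26.752 in⁴.

I_yy ≈ 26.75 in⁴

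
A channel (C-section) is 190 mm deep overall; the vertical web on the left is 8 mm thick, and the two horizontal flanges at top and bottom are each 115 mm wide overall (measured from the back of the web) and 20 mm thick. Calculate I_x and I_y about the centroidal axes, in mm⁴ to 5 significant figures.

I_x ≈ 3.5638 × 10⁷ mm⁴, I_y ≈ 7.8001 × 10⁶ mm⁴

Split into non-overlapping primitives; take the origin at the lower-left of the bounding box.
Web: 8 × 190, A = 1 520 mm², y = 95 mm, Ī = 4 572 667 mm⁴.
Top flange (beyond web): 107 × 20, A = 2 140 mm², y = 180 mm, Ī = 71333.33 mm⁴.
Bottom flange (beyond web): 107 × 20, A = 2 140 mm², y = 10 mm, Ī = 71333.33 mm⁴.
By symmetry the centroid is at mid-height, ȳ = 95 mm.
Transfer each piece to the centroidal x-axis using Ī + A·d² with d = y − 95:
  web: d = 0 mm → contributes +4 572 667 mm⁴
  top flange (beyond web): d = 85 mm → contributes +15 532 833 mm⁴
  bottom flange (beyond web): d = -85 mm → contributes +15 532 833 mm⁴
Total I = 35 638 333 mm⁴.
For the y-axis: x̄ = 46.43103 mm.
Repeating about the centroidal y-axis gives I_y = 7 800 056 mm⁴.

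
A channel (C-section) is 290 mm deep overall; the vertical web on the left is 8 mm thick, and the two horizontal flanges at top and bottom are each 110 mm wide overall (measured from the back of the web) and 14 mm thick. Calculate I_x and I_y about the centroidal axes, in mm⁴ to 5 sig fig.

I_x ≈ 7.0696 × 10⁷ mm⁴, I_y ≈ 6.3609 × 10⁶ mm⁴

Split into non-overlapping primitives; take the origin at the lower-left of the bounding box.
Web: 8 × 290, A = 2 320 mm², y = 145 mm, Ī = 16 259 333 mm⁴.
Top flange (beyond web): 102 × 14, A = 1 428 mm², y = 283 mm, Ī = 23 324 mm⁴.
Bottom flange (beyond web): 102 × 14, A = 1 428 mm², y = 7 mm, Ī = 23 324 mm⁴.
By symmetry the centroid is at mid-height, ȳ = 145 mm.
Transfer each piece to the centroidal x-axis using Ī + A·d² with d = y − 145:
  web: d = 0 mm → contributes +16 259 333 mm⁴
  top flange (beyond web): d = 138 mm → contributes +27 218 156 mm⁴
  bottom flange (beyond web): d = -138 mm → contributes +27 218 156 mm⁴
Total I = 70 695 645 mm⁴.
For the y-axis: x̄ = 34.34776 mm.
Repeating about the centroidal y-axis gives I_y = 6 360 899 mm⁴.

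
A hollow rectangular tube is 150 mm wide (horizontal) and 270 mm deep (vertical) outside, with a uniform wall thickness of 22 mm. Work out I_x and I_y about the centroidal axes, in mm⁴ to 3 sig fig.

I_x ≈ 1.44 × 10⁸ mm⁴, I_y ≈ 5.35 × 10⁷ mm⁴

Break the section into simple shapes (no overlaps), measuring from the bottom-left corner of the bounding box.
Outer rectangle: 150 × 270, A = 40 500 mm², y = 135 mm, Ī = 246 037 500 mm⁴.
Inner void (subtracted): 106 × 226, A = 23 956 mm², y = 135 mm, Ī = 101 964 721 mm⁴.
By symmetry the centroid is at mid-height, ȳ = 135 mm.
All pieces are centred on the centroidal x-axis, so I = ΣĪ (holes subtracted) = 144 072 779 mm⁴.
Repeating about the centroidal y-axis gives I_y = 53 506 699 mm⁴.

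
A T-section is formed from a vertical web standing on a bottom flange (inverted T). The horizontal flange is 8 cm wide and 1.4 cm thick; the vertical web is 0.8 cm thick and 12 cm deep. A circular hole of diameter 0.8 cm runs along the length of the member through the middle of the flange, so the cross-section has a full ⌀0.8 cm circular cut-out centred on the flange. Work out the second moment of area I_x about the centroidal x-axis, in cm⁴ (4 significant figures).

I_x ≈ 344.1 cm⁴

Decompose the section into non-overlapping parts with the origin at the bottom-left of its bounding rectangle.
Flange: 8 × 1.4, A = 11.2 cm², y = 0.7 cm, Ī = 1.82933 cm⁴.
Web: 0.8 × 12, A = 9.6 cm², y = 7.4 cm, Ī = 115.2 cm⁴.
Hole (subtracted): ⌀0.8, A = 0.502655 cm², y = 0.7 cm, Ī = 0.0201062 cm⁴.
Centroid: ȳ = ΣA·y / ΣA = 3.86889 cm.
Transfer each piece to the centroidal x-axis using Ī + A·d² with d = y − 3.86889:
  flange: d = -3.16889 cm → contributes +114.298 cm⁴
  web: d = 3.53111 cm → contributes +234.9 cm⁴
  hole: d = -3.16889 cm → contributes −5.06769 cm⁴
Total I = 344.13 cm⁴.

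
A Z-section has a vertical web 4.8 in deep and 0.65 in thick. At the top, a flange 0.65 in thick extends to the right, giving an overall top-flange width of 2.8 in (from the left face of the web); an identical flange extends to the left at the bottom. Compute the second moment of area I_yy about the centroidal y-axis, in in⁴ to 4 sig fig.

Decompose the section into non-overlapping parts with the origin at the bottom-left of its bounding rectangle.
Web: 0.65 × 4.8, A = 3.12 in², x = 2.475 in, Ī = 0.10985 in⁴.
Top flange (beyond web): 2.15 × 0.65, A = 1.3975 in², x = 3.875 in, Ī = 0.538329 in⁴.
Bottom flange (beyond web): 2.15 × 0.65, A = 1.3975 in², x = 1.075 in, Ī = 0.538329 in⁴.
Centroid: x̄ = ΣA·x / ΣA = 2.475 in.
Transfer each piece to the centroidal y-axis using Ī + A·d² with d = x − 2.475:
  web: d = 0 in → contributes +0.10985 in⁴
  top flange (beyond web): d = 1.4 in → contributes +3.27743 in⁴
  bottom flange (beyond web): d = -1.4 in → contributes +3.27743 in⁴
Total I = 6.66471 in⁴.

I_yy ≈ 6.665 in⁴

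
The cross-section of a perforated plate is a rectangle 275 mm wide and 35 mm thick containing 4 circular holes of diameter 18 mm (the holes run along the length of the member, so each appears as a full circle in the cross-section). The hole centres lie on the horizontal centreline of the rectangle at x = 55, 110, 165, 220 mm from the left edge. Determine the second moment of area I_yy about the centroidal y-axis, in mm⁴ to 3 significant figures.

Treat the section as a set of non-overlapping primitives; coordinates are from the bounding-box lower-left.
Plate: 275 × 35, A = 9 625 mm², x = 137.5 mm, Ī = 60 657 552 mm⁴.
Hole 1 (subtracted): ⌀18, A = 254.47 mm², x = 55 mm, Ī = 5 153 mm⁴.
Hole 2 (subtracted): ⌀18, A = 254.47 mm², x = 110 mm, Ī = 5 153 mm⁴.
Hole 3 (subtracted): ⌀18, A = 254.47 mm², x = 165 mm, Ī = 5 153 mm⁴.
Hole 4 (subtracted): ⌀18, A = 254.47 mm², x = 220 mm, Ī = 5 153 mm⁴.
By symmetry the centroid is at mid-width, x̄ = 137.5 mm.
Transfer each piece to the centroidal y-axis using Ī + A·d² with d = x − 137.5:
  plate: d = 0 mm → contributes +60 657 552 mm⁴
  hole 1: d = -82.5 mm → contributes −1 737 133 mm⁴
  hole 2: d = -27.5 mm → contributes −197 595 mm⁴
  hole 3: d = 27.5 mm → contributes −197 595 mm⁴
  hole 4: d = 82.5 mm → contributes −1 737 133 mm⁴
Total I = 56 788 096 mm⁴.

I_yy ≈ 5.68 × 10⁷ mm⁴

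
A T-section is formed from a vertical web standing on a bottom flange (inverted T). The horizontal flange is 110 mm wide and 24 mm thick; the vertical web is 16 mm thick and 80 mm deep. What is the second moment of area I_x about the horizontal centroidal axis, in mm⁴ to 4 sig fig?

Decompose the section into non-overlapping parts with the origin at the bottom-left of its bounding rectangle.
Flange: 110 × 24, A = 2 640 mm², y = 12 mm, Ī = 126 720 mm⁴.
Web: 16 × 80, A = 1 280 mm², y = 64 mm, Ī = 682 667 mm⁴.
Centroid: ȳ = ΣA·y / ΣA = 28.9796 mm.
Transfer each piece to the horizontal centroidal axis using Ī + A·d² with d = y − 28.9796:
  flange: d = -16.9796 mm → contributes +887 849 mm⁴
  web: d = 35.0204 mm → contributes +2 252 496 mm⁴
Total I = 3 140 345 mm⁴.

I_x ≈ 3.140 × 10⁶ mm⁴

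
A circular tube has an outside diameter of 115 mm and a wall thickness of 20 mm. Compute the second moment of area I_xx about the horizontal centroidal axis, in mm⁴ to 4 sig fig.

Decompose the section into non-overlapping parts with the origin at the bottom-left of its bounding rectangle.
Outer circle: ⌀115, A = 10386.9 mm², y = 57.5 mm, Ī = 8 585 414 mm⁴.
Bore (subtracted): ⌀75, A = 4417.86 mm², y = 57.5 mm, Ī = 1 553 156 mm⁴.
By symmetry the centroid is at mid-height, ȳ = 57.5 mm.
All pieces are centred on the horizontal centroidal axis, so I = ΣĪ (holes subtracted) = 7 032 259 mm⁴.

I_xx ≈ 7.032 × 10⁶ mm⁴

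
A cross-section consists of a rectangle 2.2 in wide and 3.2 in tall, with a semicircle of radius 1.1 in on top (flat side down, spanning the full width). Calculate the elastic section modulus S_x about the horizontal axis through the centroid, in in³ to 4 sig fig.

S_x ≈ 5.557 in³

Break the section into simple shapes (no overlaps), measuring from the bottom-left corner of the bounding box.
Rectangular body: 2.2 × 3.2, A = 7.04 in², y = 1.6 in, Ī = 6.00747 in⁴.
Semicircular cap: semicircle r = 1.1, A = 1.90066 in², y = 3.66685 in, Ī = 0.160695 in⁴.
Centroid: ȳ = ΣA·y / ΣA = 2.03939 in.
Transfer each piece to the horizontal axis through the centroid using Ī + A·d² with d = y − 2.03939:
  rectangular body: d = -0.439385 in → contributes +7.3666 in⁴
  semicircular cap: d = 1.62747 in → contributes +5.1949 in⁴
Total I = 12.5615 in⁴.
Extreme fibre distance c = 2.26061 in; S = I/c = 5.55668 in³.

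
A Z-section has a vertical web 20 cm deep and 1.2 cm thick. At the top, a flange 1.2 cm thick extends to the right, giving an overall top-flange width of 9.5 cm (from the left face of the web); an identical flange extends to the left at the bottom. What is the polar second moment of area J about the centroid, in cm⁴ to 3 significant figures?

J ≈ 3130 cm⁴

Treat the section as a set of non-overlapping primitives; coordinates are from the bounding-box lower-left.
Web: 1.2 × 20, A = 24 cm², y = 10 cm, Ī = 800 cm⁴.
Top flange (beyond web): 8.3 × 1.2, A = 9.96 cm², y = 19.4 cm, Ī = 1.1952 cm⁴.
Bottom flange (beyond web): 8.3 × 1.2, A = 9.96 cm², y = 0.6 cm, Ī = 1.1952 cm⁴.
Centroid: ȳ = ΣA·y / ΣA = 10 cm.
Transfer each piece to the centroidal x-axis using Ī + A·d² with d = y − 10:
  web: d = 0 cm → contributes +800 cm⁴
  top flange (beyond web): d = 9.4 cm → contributes +881.26 cm⁴
  bottom flange (beyond web): d = -9.4 cm → contributes +881.26 cm⁴
Total I = 2562.5 cm⁴.
For the y-axis: x̄ = 8.9 cm.
Repeating about the centroidal y-axis gives I_y = 566.68 cm⁴.
Polar second moment: J = I_x + I_y = 3129.2 cm⁴.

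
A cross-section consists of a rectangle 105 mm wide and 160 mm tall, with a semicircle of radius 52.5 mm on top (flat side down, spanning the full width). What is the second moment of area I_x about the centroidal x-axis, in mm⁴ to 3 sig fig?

I_x ≈ 7.27 × 10⁷ mm⁴

Decompose the section into non-overlapping parts with the origin at the bottom-left of its bounding rectangle.
Rectangular body: 105 × 160, A = 16 800 mm², y = 80 mm, Ī = 35 840 000 mm⁴.
Semicircular cap: semicircle r = 52.5, A = 4329.5 mm², y = 182.28 mm, Ī = 833 814 mm⁴.
Centroid: ȳ = ΣA·y / ΣA = 100.96 mm.
Transfer each piece to the centroidal x-axis using Ī + A·d² with d = y − 100.96:
  rectangular body: d = -20.958 mm → contributes +43 219 099 mm⁴
  semicircular cap: d = 81.324 mm → contributes +29 467 293 mm⁴
Total I = 72 686 391 mm⁴.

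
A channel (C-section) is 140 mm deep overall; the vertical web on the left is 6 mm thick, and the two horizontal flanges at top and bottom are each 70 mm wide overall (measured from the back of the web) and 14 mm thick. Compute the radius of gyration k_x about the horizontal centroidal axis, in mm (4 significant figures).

Split into non-overlapping primitives; take the origin at the lower-left of the bounding box.
Web: 6 × 140, A = 840 mm², y = 70 mm, Ī = 1 372 000 mm⁴.
Top flange (beyond web): 64 × 14, A = 896 mm², y = 133 mm, Ī = 14634.7 mm⁴.
Bottom flange (beyond web): 64 × 14, A = 896 mm², y = 7 mm, Ī = 14634.7 mm⁴.
By symmetry the centroid is at mid-height, ȳ = 70 mm.
Transfer each piece to the horizontal centroidal axis using Ī + A·d² with d = y − 70:
  web: d = 0 mm → contributes +1 372 000 mm⁴
  top flange (beyond web): d = 63 mm → contributes +3 570 859 mm⁴
  bottom flange (beyond web): d = -63 mm → contributes +3 570 859 mm⁴
Total I = 8 513 717 mm⁴.
Radius of gyration: k = √(I/A) = √(8 513 717 / 2 632) = 56.8744 mm.

k_x ≈ 56.87 mm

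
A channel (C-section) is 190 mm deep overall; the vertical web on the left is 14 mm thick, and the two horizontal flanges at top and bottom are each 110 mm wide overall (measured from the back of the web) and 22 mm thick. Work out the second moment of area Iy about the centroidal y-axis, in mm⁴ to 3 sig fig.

Iy ≈ 8.22 × 10⁶ mm⁴

Decompose the section into non-overlapping parts with the origin at the bottom-left of its bounding rectangle.
Web: 14 × 190, A = 2 660 mm², x = 7 mm, Ī = 43 447 mm⁴.
Top flange (beyond web): 96 × 22, A = 2 112 mm², x = 62 mm, Ī = 1 622 016 mm⁴.
Bottom flange (beyond web): 96 × 22, A = 2 112 mm², x = 62 mm, Ī = 1 622 016 mm⁴.
Centroid: x̄ = ΣA·x / ΣA = 40.748 mm.
Transfer each piece to the centroidal y-axis using Ī + A·d² with d = x − 40.748:
  web: d = -33.748 mm → contributes +3 072 962 mm⁴
  top flange (beyond web): d = 21.252 mm → contributes +2 575 912 mm⁴
  bottom flange (beyond web): d = 21.252 mm → contributes +2 575 912 mm⁴
Total I = 8 224 785 mm⁴.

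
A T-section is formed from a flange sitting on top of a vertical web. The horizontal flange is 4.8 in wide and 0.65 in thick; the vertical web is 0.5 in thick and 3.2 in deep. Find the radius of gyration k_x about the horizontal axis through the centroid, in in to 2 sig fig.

k_x ≈ 1.1 in

Treat the section as a set of non-overlapping primitives; coordinates are from the bounding-box lower-left.
Flange: 4.8 × 0.65, A = 3.12 in², y = 3.525 in, Ī = 0.1099 in⁴.
Web: 0.5 × 3.2, A = 1.6 in², y = 1.6 in, Ī = 1.365 in⁴.
Centroid: ȳ = ΣA·y / ΣA = 2.872 in.
Transfer each piece to the horizontal axis through the centroid using Ī + A·d² with d = y − 2.872:
  flange: d = 0.6525 in → contributes +1.438 in⁴
  web: d = -1.272 in → contributes +3.956 in⁴
Total I = 5.394 in⁴.
Radius of gyration: k = √(I/A) = √(5.394 / 4.72) = 1.069 in.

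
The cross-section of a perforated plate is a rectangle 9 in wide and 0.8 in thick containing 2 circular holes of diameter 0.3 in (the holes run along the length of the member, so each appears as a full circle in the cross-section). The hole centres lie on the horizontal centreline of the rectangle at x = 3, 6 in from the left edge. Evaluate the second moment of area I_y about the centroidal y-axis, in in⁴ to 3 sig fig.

Break the section into simple shapes (no overlaps), measuring from the bottom-left corner of the bounding box.
Plate: 9 × 0.8, A = 7.2 in², x = 4.5 in, Ī = 48.6 in⁴.
Hole 1 (subtracted): ⌀0.3, A = 0.070686 in², x = 3 in, Ī = 0.00039761 in⁴.
Hole 2 (subtracted): ⌀0.3, A = 0.070686 in², x = 6 in, Ī = 0.00039761 in⁴.
By symmetry the centroid is at mid-width, x̄ = 4.5 in.
Transfer each piece to the centroidal y-axis using Ī + A·d² with d = x − 4.5:
  plate: d = 0 in → contributes +48.6 in⁴
  hole 1: d = -1.5 in → contributes −0.15944 in⁴
  hole 2: d = 1.5 in → contributes −0.15944 in⁴
Total I = 48.281 in⁴.

I_y ≈ 48.3 in⁴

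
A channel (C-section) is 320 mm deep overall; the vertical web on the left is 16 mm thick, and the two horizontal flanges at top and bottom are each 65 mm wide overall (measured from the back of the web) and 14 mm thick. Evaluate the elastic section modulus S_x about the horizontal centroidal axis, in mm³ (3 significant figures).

S_x ≈ 4.74 × 10⁵ mm³

Break the section into simple shapes (no overlaps), measuring from the bottom-left corner of the bounding box.
Web: 16 × 320, A = 5 120 mm², y = 160 mm, Ī = 43 690 667 mm⁴.
Top flange (beyond web): 49 × 14, A = 686 mm², y = 313 mm, Ī = 11 205 mm⁴.
Bottom flange (beyond web): 49 × 14, A = 686 mm², y = 7 mm, Ī = 11 205 mm⁴.
By symmetry the centroid is at mid-height, ȳ = 160 mm.
Transfer each piece to the horizontal centroidal axis using Ī + A·d² with d = y − 160:
  web: d = 0 mm → contributes +43 690 667 mm⁴
  top flange (beyond web): d = 153 mm → contributes +16 069 779 mm⁴
  bottom flange (beyond web): d = -153 mm → contributes +16 069 779 mm⁴
Total I = 75 830 224 mm⁴.
Extreme fibre distance c = 160 mm; S = I/c = 473 939 mm³.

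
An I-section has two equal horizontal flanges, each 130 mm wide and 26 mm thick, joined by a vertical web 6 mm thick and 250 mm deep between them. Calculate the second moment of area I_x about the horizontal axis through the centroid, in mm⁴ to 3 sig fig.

Break the section into simple shapes (no overlaps), measuring from the bottom-left corner of the bounding box.
Bottom flange: 130 × 26, A = 3 380 mm², y = 13 mm, Ī = 190 407 mm⁴.
Web: 6 × 250, A = 1 500 mm², y = 151 mm, Ī = 7 812 500 mm⁴.
Top flange: 130 × 26, A = 3 380 mm², y = 289 mm, Ī = 190 407 mm⁴.
By symmetry the centroid is at mid-height, ȳ = 151 mm.
Transfer each piece to the horizontal axis through the centroid using Ī + A·d² with d = y − 151:
  bottom flange: d = -138 mm → contributes +64 559 127 mm⁴
  web: d = 0 mm → contributes +7 812 500 mm⁴
  top flange: d = 138 mm → contributes +64 559 127 mm⁴
Total I = 136 930 753 mm⁴.

I_x ≈ 1.37 × 10⁸ mm⁴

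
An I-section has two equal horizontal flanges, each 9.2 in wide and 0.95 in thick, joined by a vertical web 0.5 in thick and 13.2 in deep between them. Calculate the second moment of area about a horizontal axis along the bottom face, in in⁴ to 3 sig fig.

Decompose the section into non-overlapping parts with the origin at the bottom-left of its bounding rectangle.
Bottom flange: 9.2 × 0.95, A = 8.74 in², y = 0.475 in, Ī = 0.65732 in⁴.
Web: 0.5 × 13.2, A = 6.6 in², y = 7.55 in, Ī = 95.832 in⁴.
Top flange: 9.2 × 0.95, A = 8.74 in², y = 14.625 in, Ī = 0.65732 in⁴.
Transfer each piece to the bottom edge using Ī + A·d² with d = y − 0:
  bottom flange: d = 0.475 in → contributes +2.6293 in⁴
  web: d = 7.55 in → contributes +472.05 in⁴
  top flange: d = 14.625 in → contributes +1870.1 in⁴
Total I = 2344.7 in⁴.

I_base ≈ 2340 in⁴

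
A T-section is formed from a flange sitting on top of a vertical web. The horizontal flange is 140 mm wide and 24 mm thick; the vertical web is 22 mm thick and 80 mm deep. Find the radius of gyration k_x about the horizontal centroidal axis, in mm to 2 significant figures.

Split into non-overlapping primitives; take the origin at the lower-left of the bounding box.
Flange: 140 × 24, A = 3 360 mm², y = 92 mm, Ī = 161 280 mm⁴.
Web: 22 × 80, A = 1 760 mm², y = 40 mm, Ī = 938 667 mm⁴.
Centroid: ȳ = ΣA·y / ΣA = 74.13 mm.
Transfer each piece to the horizontal centroidal axis using Ī + A·d² with d = y − 74.13:
  flange: d = 17.88 mm → contributes +1 234 853 mm⁴
  web: d = -34.13 mm → contributes +2 988 214 mm⁴
Total I = 4 223 067 mm⁴.
Radius of gyration: k = √(I/A) = √(4 223 067 / 5 120) = 28.72 mm.

k_x ≈ 29 mm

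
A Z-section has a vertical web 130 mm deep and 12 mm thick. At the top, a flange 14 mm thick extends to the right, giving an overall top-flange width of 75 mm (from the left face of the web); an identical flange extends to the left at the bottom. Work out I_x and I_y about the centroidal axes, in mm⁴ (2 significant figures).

I_x ≈ 8.2 × 10⁶ mm⁴, I_y ≈ 3.1 × 10⁶ mm⁴

Break the section into simple shapes (no overlaps), measuring from the bottom-left corner of the bounding box.
Web: 12 × 130, A = 1 560 mm², y = 65 mm, Ī = 2 197 000 mm⁴.
Top flange (beyond web): 63 × 14, A = 882 mm², y = 123 mm, Ī = 14 406 mm⁴.
Bottom flange (beyond web): 63 × 14, A = 882 mm², y = 7 mm, Ī = 14 406 mm⁴.
Centroid: ȳ = ΣA·y / ΣA = 65 mm.
Transfer each piece to the centroidal x-axis using Ī + A·d² with d = y − 65:
  web: d = 0 mm → contributes +2 197 000 mm⁴
  top flange (beyond web): d = 58 mm → contributes +2 981 454 mm⁴
  bottom flange (beyond web): d = -58 mm → contributes +2 981 454 mm⁴
Total I = 8 159 908 mm⁴.
For the y-axis: x̄ = 69 mm.
Repeating about the centroidal y-axis gives I_y = 3 082 788 mm⁴.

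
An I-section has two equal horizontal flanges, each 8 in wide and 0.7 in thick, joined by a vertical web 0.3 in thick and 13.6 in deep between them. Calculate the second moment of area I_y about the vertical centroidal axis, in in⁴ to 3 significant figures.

Decompose the section into non-overlapping parts with the origin at the bottom-left of its bounding rectangle.
Bottom flange: 8 × 0.7, A = 5.6 in², x = 4 in, Ī = 29.867 in⁴.
Web: 0.3 × 13.6, A = 4.08 in², x = 4 in, Ī = 0.0306 in⁴.
Top flange: 8 × 0.7, A = 5.6 in², x = 4 in, Ī = 29.867 in⁴.
By symmetry the centroid is at mid-width, x̄ = 4 in.
All pieces are centred on the vertical centroidal axis, so I = ΣĪ = 59.764 in⁴.

I_y ≈ 59.8 in⁴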